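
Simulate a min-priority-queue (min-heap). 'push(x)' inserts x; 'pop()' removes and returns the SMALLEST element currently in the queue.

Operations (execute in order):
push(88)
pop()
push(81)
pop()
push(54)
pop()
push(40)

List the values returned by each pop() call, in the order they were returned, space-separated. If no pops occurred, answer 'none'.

push(88): heap contents = [88]
pop() → 88: heap contents = []
push(81): heap contents = [81]
pop() → 81: heap contents = []
push(54): heap contents = [54]
pop() → 54: heap contents = []
push(40): heap contents = [40]

Answer: 88 81 54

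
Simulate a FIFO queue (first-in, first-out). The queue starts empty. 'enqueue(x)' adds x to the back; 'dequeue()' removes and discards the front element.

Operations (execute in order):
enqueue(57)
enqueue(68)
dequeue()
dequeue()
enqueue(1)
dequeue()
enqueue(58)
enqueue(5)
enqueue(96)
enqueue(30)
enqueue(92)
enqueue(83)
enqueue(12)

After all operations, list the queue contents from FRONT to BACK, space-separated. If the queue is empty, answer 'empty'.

Answer: 58 5 96 30 92 83 12

Derivation:
enqueue(57): [57]
enqueue(68): [57, 68]
dequeue(): [68]
dequeue(): []
enqueue(1): [1]
dequeue(): []
enqueue(58): [58]
enqueue(5): [58, 5]
enqueue(96): [58, 5, 96]
enqueue(30): [58, 5, 96, 30]
enqueue(92): [58, 5, 96, 30, 92]
enqueue(83): [58, 5, 96, 30, 92, 83]
enqueue(12): [58, 5, 96, 30, 92, 83, 12]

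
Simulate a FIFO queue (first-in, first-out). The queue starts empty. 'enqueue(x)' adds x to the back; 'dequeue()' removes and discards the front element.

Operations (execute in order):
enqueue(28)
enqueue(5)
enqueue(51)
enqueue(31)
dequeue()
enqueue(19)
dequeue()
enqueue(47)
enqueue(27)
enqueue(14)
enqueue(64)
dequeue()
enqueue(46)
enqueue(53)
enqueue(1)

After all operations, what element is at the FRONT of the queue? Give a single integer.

enqueue(28): queue = [28]
enqueue(5): queue = [28, 5]
enqueue(51): queue = [28, 5, 51]
enqueue(31): queue = [28, 5, 51, 31]
dequeue(): queue = [5, 51, 31]
enqueue(19): queue = [5, 51, 31, 19]
dequeue(): queue = [51, 31, 19]
enqueue(47): queue = [51, 31, 19, 47]
enqueue(27): queue = [51, 31, 19, 47, 27]
enqueue(14): queue = [51, 31, 19, 47, 27, 14]
enqueue(64): queue = [51, 31, 19, 47, 27, 14, 64]
dequeue(): queue = [31, 19, 47, 27, 14, 64]
enqueue(46): queue = [31, 19, 47, 27, 14, 64, 46]
enqueue(53): queue = [31, 19, 47, 27, 14, 64, 46, 53]
enqueue(1): queue = [31, 19, 47, 27, 14, 64, 46, 53, 1]

Answer: 31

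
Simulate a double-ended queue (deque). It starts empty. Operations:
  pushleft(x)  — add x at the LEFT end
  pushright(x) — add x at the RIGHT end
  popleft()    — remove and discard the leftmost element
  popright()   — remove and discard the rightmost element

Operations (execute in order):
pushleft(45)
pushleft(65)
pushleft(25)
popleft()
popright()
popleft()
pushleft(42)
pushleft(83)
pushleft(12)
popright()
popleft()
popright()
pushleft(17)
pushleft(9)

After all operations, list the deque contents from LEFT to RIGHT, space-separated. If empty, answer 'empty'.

Answer: 9 17

Derivation:
pushleft(45): [45]
pushleft(65): [65, 45]
pushleft(25): [25, 65, 45]
popleft(): [65, 45]
popright(): [65]
popleft(): []
pushleft(42): [42]
pushleft(83): [83, 42]
pushleft(12): [12, 83, 42]
popright(): [12, 83]
popleft(): [83]
popright(): []
pushleft(17): [17]
pushleft(9): [9, 17]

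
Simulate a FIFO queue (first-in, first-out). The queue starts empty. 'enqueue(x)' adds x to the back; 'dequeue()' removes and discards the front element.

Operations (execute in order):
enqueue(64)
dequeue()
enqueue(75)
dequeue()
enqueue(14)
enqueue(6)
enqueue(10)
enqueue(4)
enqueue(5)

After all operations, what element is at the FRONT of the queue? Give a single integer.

Answer: 14

Derivation:
enqueue(64): queue = [64]
dequeue(): queue = []
enqueue(75): queue = [75]
dequeue(): queue = []
enqueue(14): queue = [14]
enqueue(6): queue = [14, 6]
enqueue(10): queue = [14, 6, 10]
enqueue(4): queue = [14, 6, 10, 4]
enqueue(5): queue = [14, 6, 10, 4, 5]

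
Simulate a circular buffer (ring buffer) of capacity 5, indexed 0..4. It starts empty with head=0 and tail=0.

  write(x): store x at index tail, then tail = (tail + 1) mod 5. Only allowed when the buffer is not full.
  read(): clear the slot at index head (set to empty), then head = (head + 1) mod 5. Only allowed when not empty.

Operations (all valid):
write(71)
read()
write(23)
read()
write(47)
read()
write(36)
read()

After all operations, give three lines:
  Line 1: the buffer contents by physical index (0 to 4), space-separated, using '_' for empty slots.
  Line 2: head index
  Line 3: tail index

write(71): buf=[71 _ _ _ _], head=0, tail=1, size=1
read(): buf=[_ _ _ _ _], head=1, tail=1, size=0
write(23): buf=[_ 23 _ _ _], head=1, tail=2, size=1
read(): buf=[_ _ _ _ _], head=2, tail=2, size=0
write(47): buf=[_ _ 47 _ _], head=2, tail=3, size=1
read(): buf=[_ _ _ _ _], head=3, tail=3, size=0
write(36): buf=[_ _ _ 36 _], head=3, tail=4, size=1
read(): buf=[_ _ _ _ _], head=4, tail=4, size=0

Answer: _ _ _ _ _
4
4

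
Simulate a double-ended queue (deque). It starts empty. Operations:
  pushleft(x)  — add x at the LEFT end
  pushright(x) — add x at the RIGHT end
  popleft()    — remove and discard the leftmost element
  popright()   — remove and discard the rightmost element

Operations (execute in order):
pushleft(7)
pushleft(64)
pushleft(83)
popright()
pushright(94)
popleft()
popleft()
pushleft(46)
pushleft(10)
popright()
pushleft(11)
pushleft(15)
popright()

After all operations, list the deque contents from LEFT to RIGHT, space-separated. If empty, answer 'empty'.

pushleft(7): [7]
pushleft(64): [64, 7]
pushleft(83): [83, 64, 7]
popright(): [83, 64]
pushright(94): [83, 64, 94]
popleft(): [64, 94]
popleft(): [94]
pushleft(46): [46, 94]
pushleft(10): [10, 46, 94]
popright(): [10, 46]
pushleft(11): [11, 10, 46]
pushleft(15): [15, 11, 10, 46]
popright(): [15, 11, 10]

Answer: 15 11 10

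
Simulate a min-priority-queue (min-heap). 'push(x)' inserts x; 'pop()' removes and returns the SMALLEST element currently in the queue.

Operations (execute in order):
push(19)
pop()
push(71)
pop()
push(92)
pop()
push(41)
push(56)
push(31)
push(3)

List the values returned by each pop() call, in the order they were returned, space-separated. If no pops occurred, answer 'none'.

Answer: 19 71 92

Derivation:
push(19): heap contents = [19]
pop() → 19: heap contents = []
push(71): heap contents = [71]
pop() → 71: heap contents = []
push(92): heap contents = [92]
pop() → 92: heap contents = []
push(41): heap contents = [41]
push(56): heap contents = [41, 56]
push(31): heap contents = [31, 41, 56]
push(3): heap contents = [3, 31, 41, 56]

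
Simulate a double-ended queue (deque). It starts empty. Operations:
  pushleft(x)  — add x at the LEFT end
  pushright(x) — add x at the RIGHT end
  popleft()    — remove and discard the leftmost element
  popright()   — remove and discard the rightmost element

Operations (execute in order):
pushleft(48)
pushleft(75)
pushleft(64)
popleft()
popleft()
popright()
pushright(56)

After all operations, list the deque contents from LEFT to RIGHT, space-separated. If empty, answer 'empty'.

Answer: 56

Derivation:
pushleft(48): [48]
pushleft(75): [75, 48]
pushleft(64): [64, 75, 48]
popleft(): [75, 48]
popleft(): [48]
popright(): []
pushright(56): [56]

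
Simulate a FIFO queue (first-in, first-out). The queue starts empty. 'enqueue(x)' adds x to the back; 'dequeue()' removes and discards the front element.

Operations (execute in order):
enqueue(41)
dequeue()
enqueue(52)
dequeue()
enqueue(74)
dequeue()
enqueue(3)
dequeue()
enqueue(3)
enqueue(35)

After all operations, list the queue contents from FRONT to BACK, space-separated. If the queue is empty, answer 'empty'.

enqueue(41): [41]
dequeue(): []
enqueue(52): [52]
dequeue(): []
enqueue(74): [74]
dequeue(): []
enqueue(3): [3]
dequeue(): []
enqueue(3): [3]
enqueue(35): [3, 35]

Answer: 3 35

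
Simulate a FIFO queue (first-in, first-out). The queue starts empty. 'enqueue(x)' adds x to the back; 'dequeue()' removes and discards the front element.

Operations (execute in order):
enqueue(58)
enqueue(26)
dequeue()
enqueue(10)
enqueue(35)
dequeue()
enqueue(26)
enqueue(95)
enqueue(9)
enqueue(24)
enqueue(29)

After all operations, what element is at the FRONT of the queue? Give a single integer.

Answer: 10

Derivation:
enqueue(58): queue = [58]
enqueue(26): queue = [58, 26]
dequeue(): queue = [26]
enqueue(10): queue = [26, 10]
enqueue(35): queue = [26, 10, 35]
dequeue(): queue = [10, 35]
enqueue(26): queue = [10, 35, 26]
enqueue(95): queue = [10, 35, 26, 95]
enqueue(9): queue = [10, 35, 26, 95, 9]
enqueue(24): queue = [10, 35, 26, 95, 9, 24]
enqueue(29): queue = [10, 35, 26, 95, 9, 24, 29]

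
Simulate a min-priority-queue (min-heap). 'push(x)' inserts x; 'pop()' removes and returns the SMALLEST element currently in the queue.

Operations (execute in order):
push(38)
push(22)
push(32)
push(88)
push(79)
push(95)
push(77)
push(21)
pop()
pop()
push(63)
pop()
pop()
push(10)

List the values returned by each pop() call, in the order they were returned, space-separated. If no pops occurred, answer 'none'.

push(38): heap contents = [38]
push(22): heap contents = [22, 38]
push(32): heap contents = [22, 32, 38]
push(88): heap contents = [22, 32, 38, 88]
push(79): heap contents = [22, 32, 38, 79, 88]
push(95): heap contents = [22, 32, 38, 79, 88, 95]
push(77): heap contents = [22, 32, 38, 77, 79, 88, 95]
push(21): heap contents = [21, 22, 32, 38, 77, 79, 88, 95]
pop() → 21: heap contents = [22, 32, 38, 77, 79, 88, 95]
pop() → 22: heap contents = [32, 38, 77, 79, 88, 95]
push(63): heap contents = [32, 38, 63, 77, 79, 88, 95]
pop() → 32: heap contents = [38, 63, 77, 79, 88, 95]
pop() → 38: heap contents = [63, 77, 79, 88, 95]
push(10): heap contents = [10, 63, 77, 79, 88, 95]

Answer: 21 22 32 38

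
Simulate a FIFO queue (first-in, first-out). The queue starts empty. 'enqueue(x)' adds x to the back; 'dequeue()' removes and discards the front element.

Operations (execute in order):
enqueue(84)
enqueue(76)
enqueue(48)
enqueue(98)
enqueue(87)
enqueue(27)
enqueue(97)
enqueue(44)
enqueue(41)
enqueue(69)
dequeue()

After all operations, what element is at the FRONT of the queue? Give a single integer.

Answer: 76

Derivation:
enqueue(84): queue = [84]
enqueue(76): queue = [84, 76]
enqueue(48): queue = [84, 76, 48]
enqueue(98): queue = [84, 76, 48, 98]
enqueue(87): queue = [84, 76, 48, 98, 87]
enqueue(27): queue = [84, 76, 48, 98, 87, 27]
enqueue(97): queue = [84, 76, 48, 98, 87, 27, 97]
enqueue(44): queue = [84, 76, 48, 98, 87, 27, 97, 44]
enqueue(41): queue = [84, 76, 48, 98, 87, 27, 97, 44, 41]
enqueue(69): queue = [84, 76, 48, 98, 87, 27, 97, 44, 41, 69]
dequeue(): queue = [76, 48, 98, 87, 27, 97, 44, 41, 69]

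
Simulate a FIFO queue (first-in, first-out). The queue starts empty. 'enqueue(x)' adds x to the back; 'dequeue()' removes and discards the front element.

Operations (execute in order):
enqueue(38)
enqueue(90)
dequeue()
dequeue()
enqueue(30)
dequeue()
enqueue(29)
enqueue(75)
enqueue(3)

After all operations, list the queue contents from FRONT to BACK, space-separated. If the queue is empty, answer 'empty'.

Answer: 29 75 3

Derivation:
enqueue(38): [38]
enqueue(90): [38, 90]
dequeue(): [90]
dequeue(): []
enqueue(30): [30]
dequeue(): []
enqueue(29): [29]
enqueue(75): [29, 75]
enqueue(3): [29, 75, 3]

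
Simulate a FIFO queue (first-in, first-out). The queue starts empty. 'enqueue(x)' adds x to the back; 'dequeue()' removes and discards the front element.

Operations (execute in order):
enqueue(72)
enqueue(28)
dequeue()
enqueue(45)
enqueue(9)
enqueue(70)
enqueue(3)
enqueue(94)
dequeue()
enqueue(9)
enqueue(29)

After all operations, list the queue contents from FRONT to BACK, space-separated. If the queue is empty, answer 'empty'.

enqueue(72): [72]
enqueue(28): [72, 28]
dequeue(): [28]
enqueue(45): [28, 45]
enqueue(9): [28, 45, 9]
enqueue(70): [28, 45, 9, 70]
enqueue(3): [28, 45, 9, 70, 3]
enqueue(94): [28, 45, 9, 70, 3, 94]
dequeue(): [45, 9, 70, 3, 94]
enqueue(9): [45, 9, 70, 3, 94, 9]
enqueue(29): [45, 9, 70, 3, 94, 9, 29]

Answer: 45 9 70 3 94 9 29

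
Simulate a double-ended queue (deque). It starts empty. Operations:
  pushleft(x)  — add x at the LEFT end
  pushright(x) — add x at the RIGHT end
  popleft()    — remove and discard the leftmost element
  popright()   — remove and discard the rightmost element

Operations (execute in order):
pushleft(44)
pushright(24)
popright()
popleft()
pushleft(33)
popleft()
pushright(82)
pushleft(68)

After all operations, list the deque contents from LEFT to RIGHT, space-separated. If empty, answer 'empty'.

Answer: 68 82

Derivation:
pushleft(44): [44]
pushright(24): [44, 24]
popright(): [44]
popleft(): []
pushleft(33): [33]
popleft(): []
pushright(82): [82]
pushleft(68): [68, 82]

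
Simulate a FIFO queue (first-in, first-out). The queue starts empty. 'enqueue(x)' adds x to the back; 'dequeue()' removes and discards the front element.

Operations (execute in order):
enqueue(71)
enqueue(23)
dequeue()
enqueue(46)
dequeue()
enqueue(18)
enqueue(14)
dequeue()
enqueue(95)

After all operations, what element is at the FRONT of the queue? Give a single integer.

enqueue(71): queue = [71]
enqueue(23): queue = [71, 23]
dequeue(): queue = [23]
enqueue(46): queue = [23, 46]
dequeue(): queue = [46]
enqueue(18): queue = [46, 18]
enqueue(14): queue = [46, 18, 14]
dequeue(): queue = [18, 14]
enqueue(95): queue = [18, 14, 95]

Answer: 18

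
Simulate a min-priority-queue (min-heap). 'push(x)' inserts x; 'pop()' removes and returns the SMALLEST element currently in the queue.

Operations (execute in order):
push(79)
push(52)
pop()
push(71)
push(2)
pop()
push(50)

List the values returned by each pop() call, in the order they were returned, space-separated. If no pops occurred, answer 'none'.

Answer: 52 2

Derivation:
push(79): heap contents = [79]
push(52): heap contents = [52, 79]
pop() → 52: heap contents = [79]
push(71): heap contents = [71, 79]
push(2): heap contents = [2, 71, 79]
pop() → 2: heap contents = [71, 79]
push(50): heap contents = [50, 71, 79]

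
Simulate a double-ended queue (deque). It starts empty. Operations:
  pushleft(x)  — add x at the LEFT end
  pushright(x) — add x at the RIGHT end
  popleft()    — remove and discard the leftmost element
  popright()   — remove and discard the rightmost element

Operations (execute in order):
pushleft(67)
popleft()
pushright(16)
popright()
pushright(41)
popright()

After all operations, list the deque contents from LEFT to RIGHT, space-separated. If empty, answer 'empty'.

pushleft(67): [67]
popleft(): []
pushright(16): [16]
popright(): []
pushright(41): [41]
popright(): []

Answer: empty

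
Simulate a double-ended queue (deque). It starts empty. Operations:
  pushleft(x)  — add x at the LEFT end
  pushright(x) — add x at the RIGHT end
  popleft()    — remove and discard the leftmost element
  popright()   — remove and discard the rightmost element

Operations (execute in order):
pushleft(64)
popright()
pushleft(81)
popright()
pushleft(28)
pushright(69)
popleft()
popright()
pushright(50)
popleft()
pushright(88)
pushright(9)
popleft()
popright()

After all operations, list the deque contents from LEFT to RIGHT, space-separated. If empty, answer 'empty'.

pushleft(64): [64]
popright(): []
pushleft(81): [81]
popright(): []
pushleft(28): [28]
pushright(69): [28, 69]
popleft(): [69]
popright(): []
pushright(50): [50]
popleft(): []
pushright(88): [88]
pushright(9): [88, 9]
popleft(): [9]
popright(): []

Answer: empty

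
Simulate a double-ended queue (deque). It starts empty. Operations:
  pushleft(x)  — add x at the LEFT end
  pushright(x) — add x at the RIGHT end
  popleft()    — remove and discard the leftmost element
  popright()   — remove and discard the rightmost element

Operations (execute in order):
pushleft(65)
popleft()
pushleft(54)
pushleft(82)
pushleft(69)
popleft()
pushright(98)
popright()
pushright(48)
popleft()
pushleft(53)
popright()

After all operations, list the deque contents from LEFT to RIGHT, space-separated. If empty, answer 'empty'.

pushleft(65): [65]
popleft(): []
pushleft(54): [54]
pushleft(82): [82, 54]
pushleft(69): [69, 82, 54]
popleft(): [82, 54]
pushright(98): [82, 54, 98]
popright(): [82, 54]
pushright(48): [82, 54, 48]
popleft(): [54, 48]
pushleft(53): [53, 54, 48]
popright(): [53, 54]

Answer: 53 54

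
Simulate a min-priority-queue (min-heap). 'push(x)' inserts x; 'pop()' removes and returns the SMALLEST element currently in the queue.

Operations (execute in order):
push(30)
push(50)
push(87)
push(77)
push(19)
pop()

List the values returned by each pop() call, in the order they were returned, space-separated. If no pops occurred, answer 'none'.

Answer: 19

Derivation:
push(30): heap contents = [30]
push(50): heap contents = [30, 50]
push(87): heap contents = [30, 50, 87]
push(77): heap contents = [30, 50, 77, 87]
push(19): heap contents = [19, 30, 50, 77, 87]
pop() → 19: heap contents = [30, 50, 77, 87]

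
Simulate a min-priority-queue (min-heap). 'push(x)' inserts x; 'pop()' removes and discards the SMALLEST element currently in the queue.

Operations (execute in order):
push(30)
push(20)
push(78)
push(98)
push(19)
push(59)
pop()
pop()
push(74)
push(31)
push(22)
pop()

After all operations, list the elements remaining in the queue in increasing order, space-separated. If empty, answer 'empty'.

push(30): heap contents = [30]
push(20): heap contents = [20, 30]
push(78): heap contents = [20, 30, 78]
push(98): heap contents = [20, 30, 78, 98]
push(19): heap contents = [19, 20, 30, 78, 98]
push(59): heap contents = [19, 20, 30, 59, 78, 98]
pop() → 19: heap contents = [20, 30, 59, 78, 98]
pop() → 20: heap contents = [30, 59, 78, 98]
push(74): heap contents = [30, 59, 74, 78, 98]
push(31): heap contents = [30, 31, 59, 74, 78, 98]
push(22): heap contents = [22, 30, 31, 59, 74, 78, 98]
pop() → 22: heap contents = [30, 31, 59, 74, 78, 98]

Answer: 30 31 59 74 78 98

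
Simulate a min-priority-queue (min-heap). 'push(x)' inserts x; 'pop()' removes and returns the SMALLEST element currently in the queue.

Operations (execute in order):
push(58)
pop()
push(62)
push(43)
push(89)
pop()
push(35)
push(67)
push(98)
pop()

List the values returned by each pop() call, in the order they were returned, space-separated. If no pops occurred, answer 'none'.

Answer: 58 43 35

Derivation:
push(58): heap contents = [58]
pop() → 58: heap contents = []
push(62): heap contents = [62]
push(43): heap contents = [43, 62]
push(89): heap contents = [43, 62, 89]
pop() → 43: heap contents = [62, 89]
push(35): heap contents = [35, 62, 89]
push(67): heap contents = [35, 62, 67, 89]
push(98): heap contents = [35, 62, 67, 89, 98]
pop() → 35: heap contents = [62, 67, 89, 98]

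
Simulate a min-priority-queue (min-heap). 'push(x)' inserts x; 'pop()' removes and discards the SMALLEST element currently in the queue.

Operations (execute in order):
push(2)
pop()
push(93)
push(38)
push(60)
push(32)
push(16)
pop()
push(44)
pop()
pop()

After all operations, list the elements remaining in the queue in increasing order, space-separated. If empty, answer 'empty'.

push(2): heap contents = [2]
pop() → 2: heap contents = []
push(93): heap contents = [93]
push(38): heap contents = [38, 93]
push(60): heap contents = [38, 60, 93]
push(32): heap contents = [32, 38, 60, 93]
push(16): heap contents = [16, 32, 38, 60, 93]
pop() → 16: heap contents = [32, 38, 60, 93]
push(44): heap contents = [32, 38, 44, 60, 93]
pop() → 32: heap contents = [38, 44, 60, 93]
pop() → 38: heap contents = [44, 60, 93]

Answer: 44 60 93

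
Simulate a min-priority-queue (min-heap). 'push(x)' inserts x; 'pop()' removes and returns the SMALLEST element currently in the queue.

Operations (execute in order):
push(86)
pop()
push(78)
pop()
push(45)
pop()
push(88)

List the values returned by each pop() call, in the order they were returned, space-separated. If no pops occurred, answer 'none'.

push(86): heap contents = [86]
pop() → 86: heap contents = []
push(78): heap contents = [78]
pop() → 78: heap contents = []
push(45): heap contents = [45]
pop() → 45: heap contents = []
push(88): heap contents = [88]

Answer: 86 78 45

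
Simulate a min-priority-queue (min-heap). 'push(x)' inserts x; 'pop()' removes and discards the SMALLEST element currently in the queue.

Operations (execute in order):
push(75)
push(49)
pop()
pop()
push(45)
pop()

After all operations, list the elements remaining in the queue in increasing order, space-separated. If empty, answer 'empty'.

Answer: empty

Derivation:
push(75): heap contents = [75]
push(49): heap contents = [49, 75]
pop() → 49: heap contents = [75]
pop() → 75: heap contents = []
push(45): heap contents = [45]
pop() → 45: heap contents = []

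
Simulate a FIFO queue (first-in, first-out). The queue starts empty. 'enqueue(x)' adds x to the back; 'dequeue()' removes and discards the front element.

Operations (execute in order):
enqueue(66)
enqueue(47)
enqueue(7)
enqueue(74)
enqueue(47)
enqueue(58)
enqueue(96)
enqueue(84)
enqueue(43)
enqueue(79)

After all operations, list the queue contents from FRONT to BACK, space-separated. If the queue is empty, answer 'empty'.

enqueue(66): [66]
enqueue(47): [66, 47]
enqueue(7): [66, 47, 7]
enqueue(74): [66, 47, 7, 74]
enqueue(47): [66, 47, 7, 74, 47]
enqueue(58): [66, 47, 7, 74, 47, 58]
enqueue(96): [66, 47, 7, 74, 47, 58, 96]
enqueue(84): [66, 47, 7, 74, 47, 58, 96, 84]
enqueue(43): [66, 47, 7, 74, 47, 58, 96, 84, 43]
enqueue(79): [66, 47, 7, 74, 47, 58, 96, 84, 43, 79]

Answer: 66 47 7 74 47 58 96 84 43 79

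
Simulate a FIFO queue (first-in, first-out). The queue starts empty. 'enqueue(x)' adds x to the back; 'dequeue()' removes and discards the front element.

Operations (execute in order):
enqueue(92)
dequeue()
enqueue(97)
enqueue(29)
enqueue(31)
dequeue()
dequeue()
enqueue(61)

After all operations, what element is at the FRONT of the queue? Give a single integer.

enqueue(92): queue = [92]
dequeue(): queue = []
enqueue(97): queue = [97]
enqueue(29): queue = [97, 29]
enqueue(31): queue = [97, 29, 31]
dequeue(): queue = [29, 31]
dequeue(): queue = [31]
enqueue(61): queue = [31, 61]

Answer: 31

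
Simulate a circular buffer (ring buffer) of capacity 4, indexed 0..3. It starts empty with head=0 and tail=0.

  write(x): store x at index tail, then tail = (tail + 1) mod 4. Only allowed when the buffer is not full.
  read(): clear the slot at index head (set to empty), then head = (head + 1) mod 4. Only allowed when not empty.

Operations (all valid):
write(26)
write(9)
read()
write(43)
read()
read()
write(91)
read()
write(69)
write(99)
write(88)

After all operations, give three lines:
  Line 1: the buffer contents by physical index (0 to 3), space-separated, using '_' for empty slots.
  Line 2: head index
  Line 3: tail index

Answer: 69 99 88 _
0
3

Derivation:
write(26): buf=[26 _ _ _], head=0, tail=1, size=1
write(9): buf=[26 9 _ _], head=0, tail=2, size=2
read(): buf=[_ 9 _ _], head=1, tail=2, size=1
write(43): buf=[_ 9 43 _], head=1, tail=3, size=2
read(): buf=[_ _ 43 _], head=2, tail=3, size=1
read(): buf=[_ _ _ _], head=3, tail=3, size=0
write(91): buf=[_ _ _ 91], head=3, tail=0, size=1
read(): buf=[_ _ _ _], head=0, tail=0, size=0
write(69): buf=[69 _ _ _], head=0, tail=1, size=1
write(99): buf=[69 99 _ _], head=0, tail=2, size=2
write(88): buf=[69 99 88 _], head=0, tail=3, size=3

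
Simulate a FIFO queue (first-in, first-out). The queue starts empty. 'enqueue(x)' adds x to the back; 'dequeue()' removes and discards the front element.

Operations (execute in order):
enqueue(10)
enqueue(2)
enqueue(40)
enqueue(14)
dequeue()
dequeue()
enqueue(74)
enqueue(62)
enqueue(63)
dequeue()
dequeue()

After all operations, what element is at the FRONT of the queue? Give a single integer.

Answer: 74

Derivation:
enqueue(10): queue = [10]
enqueue(2): queue = [10, 2]
enqueue(40): queue = [10, 2, 40]
enqueue(14): queue = [10, 2, 40, 14]
dequeue(): queue = [2, 40, 14]
dequeue(): queue = [40, 14]
enqueue(74): queue = [40, 14, 74]
enqueue(62): queue = [40, 14, 74, 62]
enqueue(63): queue = [40, 14, 74, 62, 63]
dequeue(): queue = [14, 74, 62, 63]
dequeue(): queue = [74, 62, 63]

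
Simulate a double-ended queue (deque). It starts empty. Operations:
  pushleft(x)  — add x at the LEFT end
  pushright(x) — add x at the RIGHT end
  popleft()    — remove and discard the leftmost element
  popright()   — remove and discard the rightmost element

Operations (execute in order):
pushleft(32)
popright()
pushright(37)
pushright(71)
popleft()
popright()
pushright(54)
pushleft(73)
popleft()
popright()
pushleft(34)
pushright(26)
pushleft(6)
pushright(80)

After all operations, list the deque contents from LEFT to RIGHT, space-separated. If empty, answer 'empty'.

Answer: 6 34 26 80

Derivation:
pushleft(32): [32]
popright(): []
pushright(37): [37]
pushright(71): [37, 71]
popleft(): [71]
popright(): []
pushright(54): [54]
pushleft(73): [73, 54]
popleft(): [54]
popright(): []
pushleft(34): [34]
pushright(26): [34, 26]
pushleft(6): [6, 34, 26]
pushright(80): [6, 34, 26, 80]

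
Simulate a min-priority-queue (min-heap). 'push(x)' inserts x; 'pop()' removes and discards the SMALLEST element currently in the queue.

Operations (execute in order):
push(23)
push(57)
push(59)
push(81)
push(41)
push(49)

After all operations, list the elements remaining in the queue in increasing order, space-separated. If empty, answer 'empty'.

push(23): heap contents = [23]
push(57): heap contents = [23, 57]
push(59): heap contents = [23, 57, 59]
push(81): heap contents = [23, 57, 59, 81]
push(41): heap contents = [23, 41, 57, 59, 81]
push(49): heap contents = [23, 41, 49, 57, 59, 81]

Answer: 23 41 49 57 59 81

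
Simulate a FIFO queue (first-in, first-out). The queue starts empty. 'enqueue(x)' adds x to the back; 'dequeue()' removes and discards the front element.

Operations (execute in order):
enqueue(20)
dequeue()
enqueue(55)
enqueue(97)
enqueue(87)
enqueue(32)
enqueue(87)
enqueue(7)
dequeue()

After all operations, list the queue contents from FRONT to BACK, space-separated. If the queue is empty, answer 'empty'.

enqueue(20): [20]
dequeue(): []
enqueue(55): [55]
enqueue(97): [55, 97]
enqueue(87): [55, 97, 87]
enqueue(32): [55, 97, 87, 32]
enqueue(87): [55, 97, 87, 32, 87]
enqueue(7): [55, 97, 87, 32, 87, 7]
dequeue(): [97, 87, 32, 87, 7]

Answer: 97 87 32 87 7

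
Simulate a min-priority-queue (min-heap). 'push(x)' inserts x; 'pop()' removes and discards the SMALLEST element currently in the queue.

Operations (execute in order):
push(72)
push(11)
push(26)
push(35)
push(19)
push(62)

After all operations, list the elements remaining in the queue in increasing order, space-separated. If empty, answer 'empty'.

Answer: 11 19 26 35 62 72

Derivation:
push(72): heap contents = [72]
push(11): heap contents = [11, 72]
push(26): heap contents = [11, 26, 72]
push(35): heap contents = [11, 26, 35, 72]
push(19): heap contents = [11, 19, 26, 35, 72]
push(62): heap contents = [11, 19, 26, 35, 62, 72]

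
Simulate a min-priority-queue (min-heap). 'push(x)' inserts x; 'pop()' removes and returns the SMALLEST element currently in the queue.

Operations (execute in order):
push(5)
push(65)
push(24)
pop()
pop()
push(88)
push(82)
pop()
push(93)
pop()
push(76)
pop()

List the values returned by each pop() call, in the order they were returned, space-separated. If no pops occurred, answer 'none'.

Answer: 5 24 65 82 76

Derivation:
push(5): heap contents = [5]
push(65): heap contents = [5, 65]
push(24): heap contents = [5, 24, 65]
pop() → 5: heap contents = [24, 65]
pop() → 24: heap contents = [65]
push(88): heap contents = [65, 88]
push(82): heap contents = [65, 82, 88]
pop() → 65: heap contents = [82, 88]
push(93): heap contents = [82, 88, 93]
pop() → 82: heap contents = [88, 93]
push(76): heap contents = [76, 88, 93]
pop() → 76: heap contents = [88, 93]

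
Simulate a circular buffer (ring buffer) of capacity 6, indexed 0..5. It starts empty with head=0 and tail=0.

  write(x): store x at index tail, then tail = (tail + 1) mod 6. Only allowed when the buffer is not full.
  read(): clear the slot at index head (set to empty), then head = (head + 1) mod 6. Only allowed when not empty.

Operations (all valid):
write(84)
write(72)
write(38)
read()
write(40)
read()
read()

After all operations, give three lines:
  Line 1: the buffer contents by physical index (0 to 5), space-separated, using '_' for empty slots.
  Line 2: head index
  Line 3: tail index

write(84): buf=[84 _ _ _ _ _], head=0, tail=1, size=1
write(72): buf=[84 72 _ _ _ _], head=0, tail=2, size=2
write(38): buf=[84 72 38 _ _ _], head=0, tail=3, size=3
read(): buf=[_ 72 38 _ _ _], head=1, tail=3, size=2
write(40): buf=[_ 72 38 40 _ _], head=1, tail=4, size=3
read(): buf=[_ _ 38 40 _ _], head=2, tail=4, size=2
read(): buf=[_ _ _ 40 _ _], head=3, tail=4, size=1

Answer: _ _ _ 40 _ _
3
4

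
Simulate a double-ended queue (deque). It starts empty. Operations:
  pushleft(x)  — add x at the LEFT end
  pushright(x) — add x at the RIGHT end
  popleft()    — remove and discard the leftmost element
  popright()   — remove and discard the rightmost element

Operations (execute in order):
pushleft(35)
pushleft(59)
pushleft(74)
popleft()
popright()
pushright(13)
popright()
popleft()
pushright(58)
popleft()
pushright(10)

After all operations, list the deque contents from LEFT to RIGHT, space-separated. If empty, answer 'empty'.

Answer: 10

Derivation:
pushleft(35): [35]
pushleft(59): [59, 35]
pushleft(74): [74, 59, 35]
popleft(): [59, 35]
popright(): [59]
pushright(13): [59, 13]
popright(): [59]
popleft(): []
pushright(58): [58]
popleft(): []
pushright(10): [10]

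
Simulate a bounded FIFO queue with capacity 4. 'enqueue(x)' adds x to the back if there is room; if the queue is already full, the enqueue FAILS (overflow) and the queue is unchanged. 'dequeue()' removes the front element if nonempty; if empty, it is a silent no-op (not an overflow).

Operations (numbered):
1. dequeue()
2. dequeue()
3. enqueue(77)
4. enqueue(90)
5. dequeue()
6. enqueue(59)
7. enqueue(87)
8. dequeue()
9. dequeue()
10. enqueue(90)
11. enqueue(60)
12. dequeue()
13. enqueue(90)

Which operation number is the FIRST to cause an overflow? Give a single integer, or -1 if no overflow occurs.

Answer: -1

Derivation:
1. dequeue(): empty, no-op, size=0
2. dequeue(): empty, no-op, size=0
3. enqueue(77): size=1
4. enqueue(90): size=2
5. dequeue(): size=1
6. enqueue(59): size=2
7. enqueue(87): size=3
8. dequeue(): size=2
9. dequeue(): size=1
10. enqueue(90): size=2
11. enqueue(60): size=3
12. dequeue(): size=2
13. enqueue(90): size=3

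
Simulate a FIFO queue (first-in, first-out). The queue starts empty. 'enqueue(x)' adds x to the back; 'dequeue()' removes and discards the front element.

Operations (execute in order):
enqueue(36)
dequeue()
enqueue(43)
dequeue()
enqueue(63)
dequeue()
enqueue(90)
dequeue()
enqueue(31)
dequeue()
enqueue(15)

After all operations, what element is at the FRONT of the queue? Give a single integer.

Answer: 15

Derivation:
enqueue(36): queue = [36]
dequeue(): queue = []
enqueue(43): queue = [43]
dequeue(): queue = []
enqueue(63): queue = [63]
dequeue(): queue = []
enqueue(90): queue = [90]
dequeue(): queue = []
enqueue(31): queue = [31]
dequeue(): queue = []
enqueue(15): queue = [15]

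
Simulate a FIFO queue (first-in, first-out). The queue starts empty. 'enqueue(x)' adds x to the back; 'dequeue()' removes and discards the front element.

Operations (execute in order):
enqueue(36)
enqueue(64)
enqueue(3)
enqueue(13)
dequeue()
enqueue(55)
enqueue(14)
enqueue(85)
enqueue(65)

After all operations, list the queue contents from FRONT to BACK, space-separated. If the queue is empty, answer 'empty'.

Answer: 64 3 13 55 14 85 65

Derivation:
enqueue(36): [36]
enqueue(64): [36, 64]
enqueue(3): [36, 64, 3]
enqueue(13): [36, 64, 3, 13]
dequeue(): [64, 3, 13]
enqueue(55): [64, 3, 13, 55]
enqueue(14): [64, 3, 13, 55, 14]
enqueue(85): [64, 3, 13, 55, 14, 85]
enqueue(65): [64, 3, 13, 55, 14, 85, 65]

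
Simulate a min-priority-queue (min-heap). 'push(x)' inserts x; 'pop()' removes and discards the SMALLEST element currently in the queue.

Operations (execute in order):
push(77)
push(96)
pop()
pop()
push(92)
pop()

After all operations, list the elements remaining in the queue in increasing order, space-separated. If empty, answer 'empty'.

Answer: empty

Derivation:
push(77): heap contents = [77]
push(96): heap contents = [77, 96]
pop() → 77: heap contents = [96]
pop() → 96: heap contents = []
push(92): heap contents = [92]
pop() → 92: heap contents = []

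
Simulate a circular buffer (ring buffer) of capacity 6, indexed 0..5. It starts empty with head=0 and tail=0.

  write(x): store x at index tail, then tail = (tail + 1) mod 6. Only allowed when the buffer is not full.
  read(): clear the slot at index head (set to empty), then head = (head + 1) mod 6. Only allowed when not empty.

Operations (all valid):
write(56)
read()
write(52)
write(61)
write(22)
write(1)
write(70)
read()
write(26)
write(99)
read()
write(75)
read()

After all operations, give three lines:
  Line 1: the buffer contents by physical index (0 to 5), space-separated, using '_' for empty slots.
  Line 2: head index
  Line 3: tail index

Answer: 26 99 75 _ 1 70
4
3

Derivation:
write(56): buf=[56 _ _ _ _ _], head=0, tail=1, size=1
read(): buf=[_ _ _ _ _ _], head=1, tail=1, size=0
write(52): buf=[_ 52 _ _ _ _], head=1, tail=2, size=1
write(61): buf=[_ 52 61 _ _ _], head=1, tail=3, size=2
write(22): buf=[_ 52 61 22 _ _], head=1, tail=4, size=3
write(1): buf=[_ 52 61 22 1 _], head=1, tail=5, size=4
write(70): buf=[_ 52 61 22 1 70], head=1, tail=0, size=5
read(): buf=[_ _ 61 22 1 70], head=2, tail=0, size=4
write(26): buf=[26 _ 61 22 1 70], head=2, tail=1, size=5
write(99): buf=[26 99 61 22 1 70], head=2, tail=2, size=6
read(): buf=[26 99 _ 22 1 70], head=3, tail=2, size=5
write(75): buf=[26 99 75 22 1 70], head=3, tail=3, size=6
read(): buf=[26 99 75 _ 1 70], head=4, tail=3, size=5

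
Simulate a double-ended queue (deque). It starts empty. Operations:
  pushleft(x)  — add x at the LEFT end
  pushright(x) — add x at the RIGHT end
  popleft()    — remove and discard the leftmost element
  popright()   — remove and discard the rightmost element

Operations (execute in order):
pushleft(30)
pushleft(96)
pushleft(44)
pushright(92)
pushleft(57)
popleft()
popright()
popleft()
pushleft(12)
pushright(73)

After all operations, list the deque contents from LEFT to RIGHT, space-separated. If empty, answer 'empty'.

pushleft(30): [30]
pushleft(96): [96, 30]
pushleft(44): [44, 96, 30]
pushright(92): [44, 96, 30, 92]
pushleft(57): [57, 44, 96, 30, 92]
popleft(): [44, 96, 30, 92]
popright(): [44, 96, 30]
popleft(): [96, 30]
pushleft(12): [12, 96, 30]
pushright(73): [12, 96, 30, 73]

Answer: 12 96 30 73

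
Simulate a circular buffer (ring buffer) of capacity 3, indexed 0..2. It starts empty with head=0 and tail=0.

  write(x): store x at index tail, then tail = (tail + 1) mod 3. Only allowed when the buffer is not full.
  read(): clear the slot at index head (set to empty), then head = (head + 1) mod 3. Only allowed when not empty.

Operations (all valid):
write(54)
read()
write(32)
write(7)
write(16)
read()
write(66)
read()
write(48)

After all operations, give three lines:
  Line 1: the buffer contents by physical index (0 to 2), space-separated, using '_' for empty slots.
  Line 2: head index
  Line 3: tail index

Answer: 16 66 48
0
0

Derivation:
write(54): buf=[54 _ _], head=0, tail=1, size=1
read(): buf=[_ _ _], head=1, tail=1, size=0
write(32): buf=[_ 32 _], head=1, tail=2, size=1
write(7): buf=[_ 32 7], head=1, tail=0, size=2
write(16): buf=[16 32 7], head=1, tail=1, size=3
read(): buf=[16 _ 7], head=2, tail=1, size=2
write(66): buf=[16 66 7], head=2, tail=2, size=3
read(): buf=[16 66 _], head=0, tail=2, size=2
write(48): buf=[16 66 48], head=0, tail=0, size=3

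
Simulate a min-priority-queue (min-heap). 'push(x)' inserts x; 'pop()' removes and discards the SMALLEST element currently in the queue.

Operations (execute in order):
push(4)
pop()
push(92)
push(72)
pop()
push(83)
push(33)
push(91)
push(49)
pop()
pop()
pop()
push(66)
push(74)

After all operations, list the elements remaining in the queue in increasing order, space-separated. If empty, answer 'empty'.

Answer: 66 74 91 92

Derivation:
push(4): heap contents = [4]
pop() → 4: heap contents = []
push(92): heap contents = [92]
push(72): heap contents = [72, 92]
pop() → 72: heap contents = [92]
push(83): heap contents = [83, 92]
push(33): heap contents = [33, 83, 92]
push(91): heap contents = [33, 83, 91, 92]
push(49): heap contents = [33, 49, 83, 91, 92]
pop() → 33: heap contents = [49, 83, 91, 92]
pop() → 49: heap contents = [83, 91, 92]
pop() → 83: heap contents = [91, 92]
push(66): heap contents = [66, 91, 92]
push(74): heap contents = [66, 74, 91, 92]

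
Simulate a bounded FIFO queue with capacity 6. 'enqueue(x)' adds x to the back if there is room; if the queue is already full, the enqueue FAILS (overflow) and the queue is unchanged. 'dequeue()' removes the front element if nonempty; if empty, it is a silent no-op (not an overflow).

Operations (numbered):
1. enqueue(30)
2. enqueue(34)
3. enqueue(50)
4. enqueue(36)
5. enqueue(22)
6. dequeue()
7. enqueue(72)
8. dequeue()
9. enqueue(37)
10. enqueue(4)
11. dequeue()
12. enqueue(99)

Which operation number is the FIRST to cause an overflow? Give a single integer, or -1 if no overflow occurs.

Answer: -1

Derivation:
1. enqueue(30): size=1
2. enqueue(34): size=2
3. enqueue(50): size=3
4. enqueue(36): size=4
5. enqueue(22): size=5
6. dequeue(): size=4
7. enqueue(72): size=5
8. dequeue(): size=4
9. enqueue(37): size=5
10. enqueue(4): size=6
11. dequeue(): size=5
12. enqueue(99): size=6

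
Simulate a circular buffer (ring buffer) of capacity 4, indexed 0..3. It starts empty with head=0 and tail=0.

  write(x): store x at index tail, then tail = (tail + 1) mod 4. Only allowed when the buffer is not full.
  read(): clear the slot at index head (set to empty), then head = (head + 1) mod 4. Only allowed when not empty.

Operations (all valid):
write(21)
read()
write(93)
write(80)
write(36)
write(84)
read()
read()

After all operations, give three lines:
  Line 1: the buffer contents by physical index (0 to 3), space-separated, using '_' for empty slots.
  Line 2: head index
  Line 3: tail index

Answer: 84 _ _ 36
3
1

Derivation:
write(21): buf=[21 _ _ _], head=0, tail=1, size=1
read(): buf=[_ _ _ _], head=1, tail=1, size=0
write(93): buf=[_ 93 _ _], head=1, tail=2, size=1
write(80): buf=[_ 93 80 _], head=1, tail=3, size=2
write(36): buf=[_ 93 80 36], head=1, tail=0, size=3
write(84): buf=[84 93 80 36], head=1, tail=1, size=4
read(): buf=[84 _ 80 36], head=2, tail=1, size=3
read(): buf=[84 _ _ 36], head=3, tail=1, size=2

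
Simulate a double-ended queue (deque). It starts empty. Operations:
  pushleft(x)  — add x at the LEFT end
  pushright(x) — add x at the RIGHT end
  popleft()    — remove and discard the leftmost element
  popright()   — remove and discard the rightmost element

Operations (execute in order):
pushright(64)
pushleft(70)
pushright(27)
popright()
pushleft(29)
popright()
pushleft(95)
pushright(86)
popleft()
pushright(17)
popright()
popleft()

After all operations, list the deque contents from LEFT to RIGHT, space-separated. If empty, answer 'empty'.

pushright(64): [64]
pushleft(70): [70, 64]
pushright(27): [70, 64, 27]
popright(): [70, 64]
pushleft(29): [29, 70, 64]
popright(): [29, 70]
pushleft(95): [95, 29, 70]
pushright(86): [95, 29, 70, 86]
popleft(): [29, 70, 86]
pushright(17): [29, 70, 86, 17]
popright(): [29, 70, 86]
popleft(): [70, 86]

Answer: 70 86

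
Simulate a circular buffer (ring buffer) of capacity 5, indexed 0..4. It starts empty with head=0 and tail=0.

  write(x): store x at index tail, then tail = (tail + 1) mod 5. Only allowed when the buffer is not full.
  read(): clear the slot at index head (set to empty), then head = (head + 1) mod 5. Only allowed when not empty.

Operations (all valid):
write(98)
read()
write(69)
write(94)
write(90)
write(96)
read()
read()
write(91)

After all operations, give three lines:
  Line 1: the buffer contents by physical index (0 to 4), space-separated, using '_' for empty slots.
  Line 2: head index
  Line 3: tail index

write(98): buf=[98 _ _ _ _], head=0, tail=1, size=1
read(): buf=[_ _ _ _ _], head=1, tail=1, size=0
write(69): buf=[_ 69 _ _ _], head=1, tail=2, size=1
write(94): buf=[_ 69 94 _ _], head=1, tail=3, size=2
write(90): buf=[_ 69 94 90 _], head=1, tail=4, size=3
write(96): buf=[_ 69 94 90 96], head=1, tail=0, size=4
read(): buf=[_ _ 94 90 96], head=2, tail=0, size=3
read(): buf=[_ _ _ 90 96], head=3, tail=0, size=2
write(91): buf=[91 _ _ 90 96], head=3, tail=1, size=3

Answer: 91 _ _ 90 96
3
1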